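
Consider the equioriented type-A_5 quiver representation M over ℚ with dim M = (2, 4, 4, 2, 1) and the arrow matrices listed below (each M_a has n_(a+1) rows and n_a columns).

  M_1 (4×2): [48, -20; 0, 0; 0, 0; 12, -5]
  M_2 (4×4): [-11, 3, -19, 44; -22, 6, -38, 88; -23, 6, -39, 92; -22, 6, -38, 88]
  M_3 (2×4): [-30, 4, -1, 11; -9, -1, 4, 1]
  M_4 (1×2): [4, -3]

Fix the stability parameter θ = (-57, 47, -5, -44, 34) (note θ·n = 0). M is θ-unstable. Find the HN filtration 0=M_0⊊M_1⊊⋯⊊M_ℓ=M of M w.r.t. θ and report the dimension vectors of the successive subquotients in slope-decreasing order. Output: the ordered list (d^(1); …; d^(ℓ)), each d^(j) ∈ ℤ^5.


Barcode: M ≅ I[1,1], I[1,2], I[2,2], I[2,4], I[2,5], I[3,3]^2. HN layers by μ_θ (5 steps, strictly decreasing):
  μ^(1)=47; μ^(2)=34; μ^(3)=-2/3; μ^(4)=-5; μ^(5)=-57

((0, 2, 0, 0, 0); (0, 0, 0, 0, 1); (0, 2, 2, 2, 0); (0, 0, 2, 0, 0); (2, 0, 0, 0, 0))


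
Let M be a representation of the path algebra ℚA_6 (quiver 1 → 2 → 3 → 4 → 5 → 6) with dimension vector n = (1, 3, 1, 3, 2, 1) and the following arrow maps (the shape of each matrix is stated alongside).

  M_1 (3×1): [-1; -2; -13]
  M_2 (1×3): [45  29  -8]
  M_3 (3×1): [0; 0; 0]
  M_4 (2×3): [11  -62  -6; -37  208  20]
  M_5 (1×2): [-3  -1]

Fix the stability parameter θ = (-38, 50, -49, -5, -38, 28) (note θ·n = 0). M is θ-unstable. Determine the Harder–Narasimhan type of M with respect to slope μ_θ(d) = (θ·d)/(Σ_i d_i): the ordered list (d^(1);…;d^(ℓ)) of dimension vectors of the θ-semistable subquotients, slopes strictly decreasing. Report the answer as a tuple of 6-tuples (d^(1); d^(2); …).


Interval decomposition of M: I[1,3], I[2,2]^2, I[4,4], I[4,5], I[4,6].
HN type (ℓ=6): μ^(1)=50; μ^(2)=28; μ^(3)=1/2; μ^(4)=-5; μ^(5)=-43/2; μ^(6)=-38

((0, 2, 0, 0, 0, 0); (0, 0, 0, 0, 0, 1); (0, 1, 1, 0, 0, 0); (0, 0, 0, 1, 0, 0); (0, 0, 0, 2, 2, 0); (1, 0, 0, 0, 0, 0))


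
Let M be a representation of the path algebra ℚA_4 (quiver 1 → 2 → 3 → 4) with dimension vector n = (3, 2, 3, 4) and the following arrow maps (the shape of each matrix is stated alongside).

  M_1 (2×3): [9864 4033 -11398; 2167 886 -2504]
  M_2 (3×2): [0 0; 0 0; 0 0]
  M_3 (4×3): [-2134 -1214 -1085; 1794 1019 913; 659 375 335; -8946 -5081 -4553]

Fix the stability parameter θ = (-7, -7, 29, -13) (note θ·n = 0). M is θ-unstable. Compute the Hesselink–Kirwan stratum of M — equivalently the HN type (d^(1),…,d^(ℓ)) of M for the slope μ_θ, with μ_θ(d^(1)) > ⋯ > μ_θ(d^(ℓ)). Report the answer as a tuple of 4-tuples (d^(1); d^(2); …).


Via rank(M_{q-1}∘⋯∘M_p): M ≅ I[1,1], I[1,2]^2, I[3,4]^3, I[4,4].
μ_θ-semistable layers: μ^(1)=8; μ^(2)=-7; μ^(3)=-13

((0, 0, 3, 3); (3, 2, 0, 0); (0, 0, 0, 1))


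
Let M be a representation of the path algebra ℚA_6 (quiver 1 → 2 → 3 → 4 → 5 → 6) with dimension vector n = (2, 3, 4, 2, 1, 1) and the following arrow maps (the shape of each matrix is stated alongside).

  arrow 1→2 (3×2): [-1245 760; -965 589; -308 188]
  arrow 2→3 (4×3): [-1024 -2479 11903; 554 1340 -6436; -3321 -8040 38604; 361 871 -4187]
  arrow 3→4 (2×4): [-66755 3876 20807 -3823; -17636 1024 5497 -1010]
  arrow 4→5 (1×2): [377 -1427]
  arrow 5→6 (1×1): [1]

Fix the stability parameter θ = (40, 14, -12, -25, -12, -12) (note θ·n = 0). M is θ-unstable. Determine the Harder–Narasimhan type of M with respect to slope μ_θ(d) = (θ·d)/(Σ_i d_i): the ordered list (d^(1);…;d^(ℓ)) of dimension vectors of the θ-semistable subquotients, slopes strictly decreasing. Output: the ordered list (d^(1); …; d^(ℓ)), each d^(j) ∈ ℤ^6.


Interval decomposition of M: I[1,3], I[1,6], I[2,2], I[3,3], I[3,4].
HN type (ℓ=4): μ^(1)=14; μ^(2)=-7/6; μ^(3)=-12; μ^(4)=-37/2

((1, 2, 1, 0, 0, 0); (1, 1, 1, 1, 1, 1); (0, 0, 1, 0, 0, 0); (0, 0, 1, 1, 0, 0))


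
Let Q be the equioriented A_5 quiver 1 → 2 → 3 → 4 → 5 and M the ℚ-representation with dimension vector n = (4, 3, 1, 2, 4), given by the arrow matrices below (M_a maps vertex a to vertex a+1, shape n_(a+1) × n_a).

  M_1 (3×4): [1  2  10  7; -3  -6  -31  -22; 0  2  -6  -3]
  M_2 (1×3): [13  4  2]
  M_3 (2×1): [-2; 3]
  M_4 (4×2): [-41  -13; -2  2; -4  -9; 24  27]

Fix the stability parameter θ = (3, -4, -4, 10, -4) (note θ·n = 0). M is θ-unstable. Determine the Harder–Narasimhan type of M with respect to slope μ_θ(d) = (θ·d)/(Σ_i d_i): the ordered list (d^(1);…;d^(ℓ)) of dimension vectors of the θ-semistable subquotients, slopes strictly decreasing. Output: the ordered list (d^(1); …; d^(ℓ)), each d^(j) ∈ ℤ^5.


Barcode: M ≅ I[1,1], I[1,2]^2, I[1,5], I[4,5], I[5,5]^2. HN layers by μ_θ (4 steps, strictly decreasing):
  μ^(1)=3; μ^(2)=-1/2; μ^(3)=-5/3; μ^(4)=-4

((1, 0, 0, 2, 2); (2, 2, 0, 0, 0); (1, 1, 1, 0, 0); (0, 0, 0, 0, 2))


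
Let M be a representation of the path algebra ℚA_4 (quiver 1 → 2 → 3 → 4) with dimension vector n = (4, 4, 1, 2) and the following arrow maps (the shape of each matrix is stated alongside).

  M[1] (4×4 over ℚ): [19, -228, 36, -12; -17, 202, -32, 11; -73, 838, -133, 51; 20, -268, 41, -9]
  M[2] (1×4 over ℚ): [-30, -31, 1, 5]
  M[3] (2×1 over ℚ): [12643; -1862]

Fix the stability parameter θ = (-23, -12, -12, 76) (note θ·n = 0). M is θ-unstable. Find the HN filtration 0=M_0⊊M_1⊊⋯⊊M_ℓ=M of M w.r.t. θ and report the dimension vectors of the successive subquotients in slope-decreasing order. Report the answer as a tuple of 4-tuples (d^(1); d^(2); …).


Via rank(M_{q-1}∘⋯∘M_p): M ≅ I[1,2]^3, I[1,4], I[4,4].
μ_θ-semistable layers: μ^(1)=76; μ^(2)=-12; μ^(3)=-23

((0, 0, 0, 2); (0, 4, 1, 0); (4, 0, 0, 0))


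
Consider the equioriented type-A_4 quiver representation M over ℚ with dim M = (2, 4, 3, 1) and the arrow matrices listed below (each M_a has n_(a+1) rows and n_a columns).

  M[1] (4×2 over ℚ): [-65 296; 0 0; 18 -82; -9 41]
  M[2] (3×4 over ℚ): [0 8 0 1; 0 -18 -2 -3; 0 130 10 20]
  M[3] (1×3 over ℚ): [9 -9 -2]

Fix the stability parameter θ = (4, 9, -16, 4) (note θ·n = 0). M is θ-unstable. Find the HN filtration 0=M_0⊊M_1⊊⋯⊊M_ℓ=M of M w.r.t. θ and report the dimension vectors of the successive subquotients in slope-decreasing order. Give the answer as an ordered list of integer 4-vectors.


Interval decomposition of M: I[1,2], I[1,3], I[2,2], I[2,4], I[3,3].
HN type (ℓ=5): μ^(1)=9; μ^(2)=4; μ^(3)=-1; μ^(4)=-7/2; μ^(5)=-16

((0, 2, 0, 0); (1, 0, 0, 1); (1, 1, 1, 0); (0, 1, 1, 0); (0, 0, 1, 0))


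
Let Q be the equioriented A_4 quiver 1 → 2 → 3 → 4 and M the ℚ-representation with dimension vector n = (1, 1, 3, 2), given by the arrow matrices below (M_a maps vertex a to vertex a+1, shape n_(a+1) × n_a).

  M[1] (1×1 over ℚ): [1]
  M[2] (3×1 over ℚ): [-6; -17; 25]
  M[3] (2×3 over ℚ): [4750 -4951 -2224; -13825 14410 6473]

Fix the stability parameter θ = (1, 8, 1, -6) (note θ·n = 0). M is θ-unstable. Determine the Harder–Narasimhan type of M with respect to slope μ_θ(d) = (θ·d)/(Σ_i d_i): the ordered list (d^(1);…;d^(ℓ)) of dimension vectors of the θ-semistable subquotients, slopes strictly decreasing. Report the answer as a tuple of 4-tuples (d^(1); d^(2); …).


Interval decomposition of M: I[1,4], I[3,3], I[3,4].
HN type (ℓ=2): μ^(1)=1; μ^(2)=-5/2

((1, 1, 2, 1); (0, 0, 1, 1))


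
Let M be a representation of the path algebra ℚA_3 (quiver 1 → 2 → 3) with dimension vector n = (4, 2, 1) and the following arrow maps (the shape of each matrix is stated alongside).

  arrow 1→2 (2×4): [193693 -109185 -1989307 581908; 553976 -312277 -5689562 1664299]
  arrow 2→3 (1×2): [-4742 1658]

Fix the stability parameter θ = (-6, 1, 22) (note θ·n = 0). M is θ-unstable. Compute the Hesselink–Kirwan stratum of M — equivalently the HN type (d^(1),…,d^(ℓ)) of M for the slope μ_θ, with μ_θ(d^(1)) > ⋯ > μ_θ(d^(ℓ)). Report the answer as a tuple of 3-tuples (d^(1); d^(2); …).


Via rank(M_{q-1}∘⋯∘M_p): M ≅ I[1,1]^2, I[1,2], I[1,3].
μ_θ-semistable layers: μ^(1)=22; μ^(2)=1; μ^(3)=-6

((0, 0, 1); (0, 2, 0); (4, 0, 0))


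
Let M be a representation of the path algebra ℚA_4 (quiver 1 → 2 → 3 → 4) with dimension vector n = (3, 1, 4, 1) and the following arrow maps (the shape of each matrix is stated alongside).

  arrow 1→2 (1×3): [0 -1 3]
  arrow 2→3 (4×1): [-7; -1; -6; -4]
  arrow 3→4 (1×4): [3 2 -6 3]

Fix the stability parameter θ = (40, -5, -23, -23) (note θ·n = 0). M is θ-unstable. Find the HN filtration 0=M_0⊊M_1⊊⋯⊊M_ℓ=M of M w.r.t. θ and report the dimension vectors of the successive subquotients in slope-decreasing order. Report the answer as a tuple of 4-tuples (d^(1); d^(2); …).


Barcode: M ≅ I[1,1]^2, I[1,4], I[3,3]^3. HN layers by μ_θ (3 steps, strictly decreasing):
  μ^(1)=40; μ^(2)=-11/4; μ^(3)=-23

((2, 0, 0, 0); (1, 1, 1, 1); (0, 0, 3, 0))


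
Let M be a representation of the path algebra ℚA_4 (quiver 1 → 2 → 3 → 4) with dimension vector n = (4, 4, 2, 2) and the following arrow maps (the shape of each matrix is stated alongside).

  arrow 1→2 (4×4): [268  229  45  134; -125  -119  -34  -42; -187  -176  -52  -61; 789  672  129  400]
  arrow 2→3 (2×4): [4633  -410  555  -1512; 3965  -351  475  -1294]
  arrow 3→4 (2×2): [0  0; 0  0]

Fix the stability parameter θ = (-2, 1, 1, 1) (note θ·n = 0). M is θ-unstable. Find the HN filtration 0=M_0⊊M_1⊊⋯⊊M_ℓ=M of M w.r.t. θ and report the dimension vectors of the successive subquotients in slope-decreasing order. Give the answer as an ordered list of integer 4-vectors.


Barcode: M ≅ I[1,2]^2, I[1,3]^2, I[4,4]^2. HN layers by μ_θ (2 steps, strictly decreasing):
  μ^(1)=1; μ^(2)=-2

((0, 4, 2, 2); (4, 0, 0, 0))


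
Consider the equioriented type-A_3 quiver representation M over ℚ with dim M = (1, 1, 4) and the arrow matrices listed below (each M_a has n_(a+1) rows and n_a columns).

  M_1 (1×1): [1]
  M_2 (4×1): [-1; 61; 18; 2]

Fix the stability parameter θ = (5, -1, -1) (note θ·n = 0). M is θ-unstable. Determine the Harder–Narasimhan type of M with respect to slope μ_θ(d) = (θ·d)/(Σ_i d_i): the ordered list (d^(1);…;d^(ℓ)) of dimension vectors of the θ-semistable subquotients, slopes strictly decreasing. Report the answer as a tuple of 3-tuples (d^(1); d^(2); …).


Interval decomposition of M: I[1,3], I[3,3]^3.
HN type (ℓ=2): μ^(1)=1; μ^(2)=-1

((1, 1, 1); (0, 0, 3))


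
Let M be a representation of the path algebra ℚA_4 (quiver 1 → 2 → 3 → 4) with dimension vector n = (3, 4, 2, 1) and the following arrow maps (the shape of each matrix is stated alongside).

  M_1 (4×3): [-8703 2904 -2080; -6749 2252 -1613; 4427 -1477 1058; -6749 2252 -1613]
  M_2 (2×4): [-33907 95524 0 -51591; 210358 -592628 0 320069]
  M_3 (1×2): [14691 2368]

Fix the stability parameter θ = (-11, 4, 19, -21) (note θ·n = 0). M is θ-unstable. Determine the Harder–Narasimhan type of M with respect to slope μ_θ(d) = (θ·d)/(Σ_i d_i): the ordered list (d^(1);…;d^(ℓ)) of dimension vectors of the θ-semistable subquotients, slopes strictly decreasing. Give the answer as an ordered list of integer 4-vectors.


Via rank(M_{q-1}∘⋯∘M_p): M ≅ I[1,2], I[1,3], I[1,4], I[2,2].
μ_θ-semistable layers: μ^(1)=19; μ^(2)=4; μ^(3)=2/3; μ^(4)=-11

((0, 0, 1, 0); (0, 3, 0, 0); (0, 1, 1, 1); (3, 0, 0, 0))


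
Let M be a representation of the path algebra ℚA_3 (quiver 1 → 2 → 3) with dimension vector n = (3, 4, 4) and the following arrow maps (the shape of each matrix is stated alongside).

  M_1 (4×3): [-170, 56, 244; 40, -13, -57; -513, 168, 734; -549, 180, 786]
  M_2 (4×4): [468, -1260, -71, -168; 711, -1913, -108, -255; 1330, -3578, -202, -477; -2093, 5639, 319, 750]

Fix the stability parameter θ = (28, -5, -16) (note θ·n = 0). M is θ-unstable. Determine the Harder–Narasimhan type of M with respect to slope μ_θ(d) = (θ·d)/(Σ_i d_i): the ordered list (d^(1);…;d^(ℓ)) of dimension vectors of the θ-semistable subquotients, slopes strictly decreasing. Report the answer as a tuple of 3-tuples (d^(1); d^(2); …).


Barcode: M ≅ I[1,1], I[1,3]^2, I[2,2], I[2,3], I[3,3]. HN layers by μ_θ (5 steps, strictly decreasing):
  μ^(1)=28; μ^(2)=7/3; μ^(3)=-5; μ^(4)=-21/2; μ^(5)=-16

((1, 0, 0); (2, 2, 2); (0, 1, 0); (0, 1, 1); (0, 0, 1))


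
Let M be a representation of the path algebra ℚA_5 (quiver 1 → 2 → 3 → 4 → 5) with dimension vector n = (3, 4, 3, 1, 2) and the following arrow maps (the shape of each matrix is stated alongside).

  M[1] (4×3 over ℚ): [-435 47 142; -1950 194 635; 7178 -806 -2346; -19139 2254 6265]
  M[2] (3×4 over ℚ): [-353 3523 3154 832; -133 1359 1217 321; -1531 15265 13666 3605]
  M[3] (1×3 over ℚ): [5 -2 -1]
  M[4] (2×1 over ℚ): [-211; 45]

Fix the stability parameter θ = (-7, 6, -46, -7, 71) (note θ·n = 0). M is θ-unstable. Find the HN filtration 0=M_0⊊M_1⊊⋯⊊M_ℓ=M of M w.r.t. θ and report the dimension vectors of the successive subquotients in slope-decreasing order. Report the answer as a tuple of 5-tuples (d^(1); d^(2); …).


Barcode: M ≅ I[1,2], I[1,3], I[1,5], I[2,3], I[5,5]. HN layers by μ_θ (5 steps, strictly decreasing):
  μ^(1)=71; μ^(2)=6; μ^(3)=-7; μ^(4)=-47/3; μ^(5)=-20

((0, 0, 0, 0, 2); (0, 1, 0, 0, 0); (1, 0, 0, 1, 0); (2, 2, 2, 0, 0); (0, 1, 1, 0, 0))


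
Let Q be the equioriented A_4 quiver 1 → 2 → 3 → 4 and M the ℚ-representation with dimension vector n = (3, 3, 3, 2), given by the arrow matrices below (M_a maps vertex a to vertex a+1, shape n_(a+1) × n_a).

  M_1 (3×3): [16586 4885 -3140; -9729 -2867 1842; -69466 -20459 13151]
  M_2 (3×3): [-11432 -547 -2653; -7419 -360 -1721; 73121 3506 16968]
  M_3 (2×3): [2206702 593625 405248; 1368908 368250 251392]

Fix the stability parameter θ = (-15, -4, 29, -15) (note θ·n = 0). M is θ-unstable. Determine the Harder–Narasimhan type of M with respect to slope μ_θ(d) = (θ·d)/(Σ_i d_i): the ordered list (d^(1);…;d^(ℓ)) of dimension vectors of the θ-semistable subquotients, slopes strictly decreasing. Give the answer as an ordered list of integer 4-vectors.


Barcode: M ≅ I[1,3]^2, I[1,4], I[4,4]. HN layers by μ_θ (4 steps, strictly decreasing):
  μ^(1)=29; μ^(2)=7; μ^(3)=-4; μ^(4)=-15

((0, 0, 2, 0); (0, 0, 1, 1); (0, 3, 0, 0); (3, 0, 0, 1))


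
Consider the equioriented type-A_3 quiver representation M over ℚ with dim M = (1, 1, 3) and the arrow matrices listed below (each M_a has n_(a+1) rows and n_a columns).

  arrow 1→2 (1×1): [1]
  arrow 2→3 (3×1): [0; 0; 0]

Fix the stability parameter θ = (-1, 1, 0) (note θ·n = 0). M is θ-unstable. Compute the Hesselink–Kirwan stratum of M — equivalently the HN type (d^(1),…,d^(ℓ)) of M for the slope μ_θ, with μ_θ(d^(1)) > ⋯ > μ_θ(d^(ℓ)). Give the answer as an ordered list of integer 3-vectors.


Barcode: M ≅ I[1,2], I[3,3]^3. HN layers by μ_θ (3 steps, strictly decreasing):
  μ^(1)=1; μ^(2)=0; μ^(3)=-1

((0, 1, 0); (0, 0, 3); (1, 0, 0))


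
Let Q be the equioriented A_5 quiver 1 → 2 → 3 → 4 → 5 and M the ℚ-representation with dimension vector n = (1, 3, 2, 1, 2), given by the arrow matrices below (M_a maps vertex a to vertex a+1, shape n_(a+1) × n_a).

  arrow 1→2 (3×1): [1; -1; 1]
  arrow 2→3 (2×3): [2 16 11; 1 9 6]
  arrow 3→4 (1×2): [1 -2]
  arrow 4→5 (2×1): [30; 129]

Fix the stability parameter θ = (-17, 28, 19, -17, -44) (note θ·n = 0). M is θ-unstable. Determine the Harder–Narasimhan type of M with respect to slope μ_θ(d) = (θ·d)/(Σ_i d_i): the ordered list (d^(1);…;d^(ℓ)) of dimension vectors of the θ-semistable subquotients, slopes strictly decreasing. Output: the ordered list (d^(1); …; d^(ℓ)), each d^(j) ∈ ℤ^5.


Interval decomposition of M: I[1,5], I[2,2], I[2,3], I[5,5].
HN type (ℓ=5): μ^(1)=28; μ^(2)=47/2; μ^(3)=-7/2; μ^(4)=-17; μ^(5)=-44

((0, 1, 0, 0, 0); (0, 1, 1, 0, 0); (0, 1, 1, 1, 1); (1, 0, 0, 0, 0); (0, 0, 0, 0, 1))


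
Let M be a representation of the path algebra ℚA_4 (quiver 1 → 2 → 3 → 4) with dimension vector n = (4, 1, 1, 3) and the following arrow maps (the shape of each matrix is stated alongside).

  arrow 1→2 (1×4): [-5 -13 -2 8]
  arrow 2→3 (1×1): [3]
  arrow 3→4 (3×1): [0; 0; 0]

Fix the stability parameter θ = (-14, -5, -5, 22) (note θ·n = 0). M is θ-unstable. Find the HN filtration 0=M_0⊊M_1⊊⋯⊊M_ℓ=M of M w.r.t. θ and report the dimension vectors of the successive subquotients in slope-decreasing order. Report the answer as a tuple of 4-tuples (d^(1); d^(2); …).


Interval decomposition of M: I[1,1]^3, I[1,3], I[4,4]^3.
HN type (ℓ=3): μ^(1)=22; μ^(2)=-5; μ^(3)=-14

((0, 0, 0, 3); (0, 1, 1, 0); (4, 0, 0, 0))


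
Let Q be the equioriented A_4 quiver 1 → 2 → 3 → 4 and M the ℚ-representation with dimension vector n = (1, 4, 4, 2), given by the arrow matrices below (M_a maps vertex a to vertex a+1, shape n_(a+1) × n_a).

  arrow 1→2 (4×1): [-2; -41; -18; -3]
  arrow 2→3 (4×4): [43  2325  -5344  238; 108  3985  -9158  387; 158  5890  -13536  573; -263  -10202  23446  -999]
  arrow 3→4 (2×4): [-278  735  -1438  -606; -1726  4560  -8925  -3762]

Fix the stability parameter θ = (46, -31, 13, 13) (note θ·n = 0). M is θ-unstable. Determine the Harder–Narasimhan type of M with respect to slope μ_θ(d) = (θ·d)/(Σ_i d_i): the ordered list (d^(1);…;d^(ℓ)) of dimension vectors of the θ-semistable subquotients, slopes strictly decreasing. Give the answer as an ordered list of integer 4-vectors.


Barcode: M ≅ I[1,4], I[2,3]^2, I[2,4]. HN layers by μ_θ (3 steps, strictly decreasing):
  μ^(1)=13; μ^(2)=15/2; μ^(3)=-31

((0, 0, 4, 2); (1, 1, 0, 0); (0, 3, 0, 0))


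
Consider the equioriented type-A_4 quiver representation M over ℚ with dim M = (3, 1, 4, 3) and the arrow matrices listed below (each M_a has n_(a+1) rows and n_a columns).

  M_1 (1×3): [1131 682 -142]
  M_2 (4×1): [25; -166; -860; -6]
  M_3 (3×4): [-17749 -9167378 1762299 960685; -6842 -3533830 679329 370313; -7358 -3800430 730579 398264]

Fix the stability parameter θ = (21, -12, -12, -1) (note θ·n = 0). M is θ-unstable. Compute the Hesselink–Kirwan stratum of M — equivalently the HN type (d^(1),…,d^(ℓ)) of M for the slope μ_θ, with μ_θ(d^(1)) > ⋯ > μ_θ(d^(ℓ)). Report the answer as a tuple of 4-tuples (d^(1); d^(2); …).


Interval decomposition of M: I[1,1]^2, I[1,4], I[3,3], I[3,4]^2.
HN type (ℓ=3): μ^(1)=21; μ^(2)=-1; μ^(3)=-12

((2, 0, 0, 0); (1, 1, 1, 3); (0, 0, 3, 0))


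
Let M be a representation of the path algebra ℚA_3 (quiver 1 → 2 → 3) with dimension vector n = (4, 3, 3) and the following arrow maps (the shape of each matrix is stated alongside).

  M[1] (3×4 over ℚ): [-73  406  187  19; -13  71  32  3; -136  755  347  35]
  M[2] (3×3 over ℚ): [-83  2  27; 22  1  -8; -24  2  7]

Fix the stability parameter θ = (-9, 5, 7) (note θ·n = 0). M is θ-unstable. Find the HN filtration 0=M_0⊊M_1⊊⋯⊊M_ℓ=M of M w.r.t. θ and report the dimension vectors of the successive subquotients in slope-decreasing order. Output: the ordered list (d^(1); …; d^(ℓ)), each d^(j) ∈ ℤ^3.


Interval decomposition of M: I[1,1], I[1,3]^3.
HN type (ℓ=3): μ^(1)=7; μ^(2)=5; μ^(3)=-9

((0, 0, 3); (0, 3, 0); (4, 0, 0))


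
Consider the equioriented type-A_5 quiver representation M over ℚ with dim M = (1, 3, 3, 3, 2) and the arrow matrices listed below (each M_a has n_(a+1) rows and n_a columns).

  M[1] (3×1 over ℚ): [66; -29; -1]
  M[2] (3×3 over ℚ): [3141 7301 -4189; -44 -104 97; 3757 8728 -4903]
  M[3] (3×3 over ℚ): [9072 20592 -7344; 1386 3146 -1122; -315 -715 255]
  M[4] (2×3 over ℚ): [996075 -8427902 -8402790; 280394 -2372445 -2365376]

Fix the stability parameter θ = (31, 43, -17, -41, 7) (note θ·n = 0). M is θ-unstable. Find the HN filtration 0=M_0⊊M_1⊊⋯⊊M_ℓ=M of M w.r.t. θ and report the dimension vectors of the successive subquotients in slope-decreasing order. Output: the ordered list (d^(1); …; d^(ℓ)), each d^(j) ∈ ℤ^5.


Via rank(M_{q-1}∘⋯∘M_p): M ≅ I[1,3], I[2,3], I[2,5], I[4,4], I[4,5].
μ_θ-semistable layers: μ^(1)=19; μ^(2)=13; μ^(3)=7; μ^(4)=-5; μ^(5)=-41

((1, 1, 1, 0, 0); (0, 1, 1, 0, 0); (0, 0, 0, 0, 2); (0, 1, 1, 1, 0); (0, 0, 0, 2, 0))


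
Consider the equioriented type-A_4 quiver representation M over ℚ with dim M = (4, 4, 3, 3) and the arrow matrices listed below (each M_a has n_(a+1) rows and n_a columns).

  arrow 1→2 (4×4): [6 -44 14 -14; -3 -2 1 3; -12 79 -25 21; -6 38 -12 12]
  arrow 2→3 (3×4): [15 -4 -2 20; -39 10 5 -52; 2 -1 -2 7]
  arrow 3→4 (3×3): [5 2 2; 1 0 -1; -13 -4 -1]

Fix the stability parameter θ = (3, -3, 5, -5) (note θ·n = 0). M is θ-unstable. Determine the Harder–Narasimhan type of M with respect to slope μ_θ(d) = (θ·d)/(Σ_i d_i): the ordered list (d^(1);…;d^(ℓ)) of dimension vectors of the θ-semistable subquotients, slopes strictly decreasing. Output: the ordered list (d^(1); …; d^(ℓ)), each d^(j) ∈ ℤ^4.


Interval decomposition of M: I[1,1], I[1,3], I[1,4]^2, I[2,2], I[4,4].
HN type (ℓ=5): μ^(1)=5; μ^(2)=3; μ^(3)=0; μ^(4)=-3; μ^(5)=-5

((0, 0, 1, 0); (1, 0, 0, 0); (3, 3, 2, 2); (0, 1, 0, 0); (0, 0, 0, 1))


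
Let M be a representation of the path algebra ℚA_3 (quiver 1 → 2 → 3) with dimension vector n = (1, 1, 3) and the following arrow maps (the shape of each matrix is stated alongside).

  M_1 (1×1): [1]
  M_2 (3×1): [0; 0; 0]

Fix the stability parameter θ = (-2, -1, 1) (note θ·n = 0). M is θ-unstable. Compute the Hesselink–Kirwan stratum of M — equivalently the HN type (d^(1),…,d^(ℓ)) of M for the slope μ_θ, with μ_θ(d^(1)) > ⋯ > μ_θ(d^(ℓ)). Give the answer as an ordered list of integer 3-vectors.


Barcode: M ≅ I[1,2], I[3,3]^3. HN layers by μ_θ (3 steps, strictly decreasing):
  μ^(1)=1; μ^(2)=-1; μ^(3)=-2

((0, 0, 3); (0, 1, 0); (1, 0, 0))


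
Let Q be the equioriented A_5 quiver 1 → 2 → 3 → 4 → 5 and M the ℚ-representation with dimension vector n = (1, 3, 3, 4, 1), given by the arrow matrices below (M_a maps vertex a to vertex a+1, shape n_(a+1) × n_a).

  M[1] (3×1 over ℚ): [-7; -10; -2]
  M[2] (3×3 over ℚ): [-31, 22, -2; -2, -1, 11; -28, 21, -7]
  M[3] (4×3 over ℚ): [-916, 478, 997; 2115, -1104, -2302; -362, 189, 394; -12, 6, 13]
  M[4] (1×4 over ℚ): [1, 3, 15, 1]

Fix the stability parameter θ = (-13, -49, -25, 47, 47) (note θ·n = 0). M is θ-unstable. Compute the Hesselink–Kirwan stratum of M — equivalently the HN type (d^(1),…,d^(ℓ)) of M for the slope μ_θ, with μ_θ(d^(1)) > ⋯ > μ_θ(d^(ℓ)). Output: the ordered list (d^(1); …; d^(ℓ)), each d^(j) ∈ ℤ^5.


Via rank(M_{q-1}∘⋯∘M_p): M ≅ I[1,5], I[2,2], I[2,4], I[3,4], I[4,4].
μ_θ-semistable layers: μ^(1)=47; μ^(2)=-25; μ^(3)=-31; μ^(4)=-49

((0, 0, 0, 4, 1); (0, 0, 3, 0, 0); (1, 1, 0, 0, 0); (0, 2, 0, 0, 0))


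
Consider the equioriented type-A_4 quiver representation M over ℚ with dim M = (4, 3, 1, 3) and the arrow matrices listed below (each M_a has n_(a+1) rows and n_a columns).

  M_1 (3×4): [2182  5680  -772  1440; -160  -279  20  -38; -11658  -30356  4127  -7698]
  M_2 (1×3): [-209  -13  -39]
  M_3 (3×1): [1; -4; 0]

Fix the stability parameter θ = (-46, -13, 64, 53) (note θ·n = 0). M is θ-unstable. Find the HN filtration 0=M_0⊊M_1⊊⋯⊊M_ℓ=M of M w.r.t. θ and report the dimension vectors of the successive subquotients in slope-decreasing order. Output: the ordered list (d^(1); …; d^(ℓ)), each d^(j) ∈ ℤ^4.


Interval decomposition of M: I[1,1], I[1,2]^2, I[1,4], I[4,4]^2.
HN type (ℓ=4): μ^(1)=117/2; μ^(2)=53; μ^(3)=-13; μ^(4)=-46

((0, 0, 1, 1); (0, 0, 0, 2); (0, 3, 0, 0); (4, 0, 0, 0))


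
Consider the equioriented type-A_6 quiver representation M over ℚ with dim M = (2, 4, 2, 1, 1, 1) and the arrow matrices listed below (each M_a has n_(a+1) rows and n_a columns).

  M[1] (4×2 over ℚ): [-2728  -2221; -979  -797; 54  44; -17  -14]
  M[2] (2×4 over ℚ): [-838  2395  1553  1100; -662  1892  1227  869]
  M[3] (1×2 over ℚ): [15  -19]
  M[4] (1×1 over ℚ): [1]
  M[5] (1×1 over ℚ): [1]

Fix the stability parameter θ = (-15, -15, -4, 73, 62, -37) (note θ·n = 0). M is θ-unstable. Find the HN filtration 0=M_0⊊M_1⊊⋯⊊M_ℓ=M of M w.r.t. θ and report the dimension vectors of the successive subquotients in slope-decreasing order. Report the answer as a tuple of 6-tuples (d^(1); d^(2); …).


Barcode: M ≅ I[1,3], I[1,6], I[2,2]^2. HN layers by μ_θ (3 steps, strictly decreasing):
  μ^(1)=98/3; μ^(2)=-4; μ^(3)=-15

((0, 0, 0, 1, 1, 1); (0, 0, 2, 0, 0, 0); (2, 4, 0, 0, 0, 0))


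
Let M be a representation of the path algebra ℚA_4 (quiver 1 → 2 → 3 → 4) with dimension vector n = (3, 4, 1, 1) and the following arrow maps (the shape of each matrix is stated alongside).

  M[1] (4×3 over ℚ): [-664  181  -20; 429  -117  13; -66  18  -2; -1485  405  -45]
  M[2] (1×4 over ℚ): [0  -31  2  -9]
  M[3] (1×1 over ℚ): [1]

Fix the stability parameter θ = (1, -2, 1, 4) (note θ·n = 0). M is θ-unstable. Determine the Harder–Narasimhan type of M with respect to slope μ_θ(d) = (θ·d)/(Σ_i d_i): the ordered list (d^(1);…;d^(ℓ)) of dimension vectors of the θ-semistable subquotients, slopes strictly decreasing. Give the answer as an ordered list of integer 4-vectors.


Via rank(M_{q-1}∘⋯∘M_p): M ≅ I[1,1], I[1,2], I[1,4], I[2,2]^2.
μ_θ-semistable layers: μ^(1)=4; μ^(2)=1; μ^(3)=-1/2; μ^(4)=-2

((0, 0, 0, 1); (1, 0, 1, 0); (2, 2, 0, 0); (0, 2, 0, 0))


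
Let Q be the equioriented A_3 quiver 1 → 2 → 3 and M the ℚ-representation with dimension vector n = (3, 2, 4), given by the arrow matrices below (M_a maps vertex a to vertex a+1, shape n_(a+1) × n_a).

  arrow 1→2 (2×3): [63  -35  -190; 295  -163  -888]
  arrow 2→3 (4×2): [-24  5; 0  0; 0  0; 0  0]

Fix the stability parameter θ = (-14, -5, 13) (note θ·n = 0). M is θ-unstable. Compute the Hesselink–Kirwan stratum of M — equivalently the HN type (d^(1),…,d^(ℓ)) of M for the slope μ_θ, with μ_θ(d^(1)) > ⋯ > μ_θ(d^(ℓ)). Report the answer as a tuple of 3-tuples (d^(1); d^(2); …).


Interval decomposition of M: I[1,1], I[1,2], I[1,3], I[3,3]^3.
HN type (ℓ=3): μ^(1)=13; μ^(2)=-5; μ^(3)=-14

((0, 0, 4); (0, 2, 0); (3, 0, 0))


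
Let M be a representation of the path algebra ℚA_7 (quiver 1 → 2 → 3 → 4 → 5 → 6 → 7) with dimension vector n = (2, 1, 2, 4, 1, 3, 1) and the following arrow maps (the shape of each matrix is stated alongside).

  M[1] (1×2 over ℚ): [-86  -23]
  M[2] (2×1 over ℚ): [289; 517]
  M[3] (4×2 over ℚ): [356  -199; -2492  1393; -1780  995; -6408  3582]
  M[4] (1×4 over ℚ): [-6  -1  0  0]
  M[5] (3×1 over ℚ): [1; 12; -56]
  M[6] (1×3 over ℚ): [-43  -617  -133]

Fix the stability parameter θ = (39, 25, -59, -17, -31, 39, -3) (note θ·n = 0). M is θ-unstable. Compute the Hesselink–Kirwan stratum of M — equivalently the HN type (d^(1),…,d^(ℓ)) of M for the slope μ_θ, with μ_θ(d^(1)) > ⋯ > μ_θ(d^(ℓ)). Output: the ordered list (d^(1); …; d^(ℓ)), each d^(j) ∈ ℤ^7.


Via rank(M_{q-1}∘⋯∘M_p): M ≅ I[1,1], I[1,7], I[3,3], I[4,4]^3, I[6,6]^2.
μ_θ-semistable layers: μ^(1)=39; μ^(2)=18; μ^(3)=-43/5; μ^(4)=-17; μ^(5)=-59

((1, 0, 0, 0, 0, 2, 0); (0, 0, 0, 0, 0, 1, 1); (1, 1, 1, 1, 1, 0, 0); (0, 0, 0, 3, 0, 0, 0); (0, 0, 1, 0, 0, 0, 0))


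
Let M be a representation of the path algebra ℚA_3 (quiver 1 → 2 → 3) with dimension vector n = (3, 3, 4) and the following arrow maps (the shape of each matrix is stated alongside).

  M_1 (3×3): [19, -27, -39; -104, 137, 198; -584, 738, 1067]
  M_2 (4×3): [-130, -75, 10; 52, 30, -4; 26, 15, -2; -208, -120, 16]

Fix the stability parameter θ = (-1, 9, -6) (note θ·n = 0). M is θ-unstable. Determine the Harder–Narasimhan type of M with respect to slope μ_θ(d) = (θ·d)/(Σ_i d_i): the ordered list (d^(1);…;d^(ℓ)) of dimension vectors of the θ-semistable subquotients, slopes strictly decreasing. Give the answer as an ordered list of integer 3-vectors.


Via rank(M_{q-1}∘⋯∘M_p): M ≅ I[1,2]^2, I[1,3], I[3,3]^3.
μ_θ-semistable layers: μ^(1)=9; μ^(2)=3/2; μ^(3)=-1; μ^(4)=-6

((0, 2, 0); (0, 1, 1); (3, 0, 0); (0, 0, 3))


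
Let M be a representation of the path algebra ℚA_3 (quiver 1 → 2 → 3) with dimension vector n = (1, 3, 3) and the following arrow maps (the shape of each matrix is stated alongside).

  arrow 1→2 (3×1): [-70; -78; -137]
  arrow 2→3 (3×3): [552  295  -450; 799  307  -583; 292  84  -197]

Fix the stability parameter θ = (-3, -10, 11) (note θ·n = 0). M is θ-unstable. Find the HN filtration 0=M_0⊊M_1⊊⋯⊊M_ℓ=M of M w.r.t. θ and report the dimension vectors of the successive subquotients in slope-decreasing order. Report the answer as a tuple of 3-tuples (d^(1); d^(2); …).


Interval decomposition of M: I[1,3], I[2,3]^2.
HN type (ℓ=3): μ^(1)=11; μ^(2)=-13/2; μ^(3)=-10

((0, 0, 3); (1, 1, 0); (0, 2, 0))


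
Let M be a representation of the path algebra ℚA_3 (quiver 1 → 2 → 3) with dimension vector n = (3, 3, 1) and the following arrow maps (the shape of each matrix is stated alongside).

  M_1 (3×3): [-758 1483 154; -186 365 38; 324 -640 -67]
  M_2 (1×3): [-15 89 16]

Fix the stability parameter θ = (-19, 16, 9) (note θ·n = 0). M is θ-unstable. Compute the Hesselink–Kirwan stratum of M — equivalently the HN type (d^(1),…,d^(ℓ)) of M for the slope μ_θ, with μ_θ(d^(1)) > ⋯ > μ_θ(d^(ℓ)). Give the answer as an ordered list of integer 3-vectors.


Via rank(M_{q-1}∘⋯∘M_p): M ≅ I[1,1], I[1,2]^2, I[2,3].
μ_θ-semistable layers: μ^(1)=16; μ^(2)=25/2; μ^(3)=-19

((0, 2, 0); (0, 1, 1); (3, 0, 0))


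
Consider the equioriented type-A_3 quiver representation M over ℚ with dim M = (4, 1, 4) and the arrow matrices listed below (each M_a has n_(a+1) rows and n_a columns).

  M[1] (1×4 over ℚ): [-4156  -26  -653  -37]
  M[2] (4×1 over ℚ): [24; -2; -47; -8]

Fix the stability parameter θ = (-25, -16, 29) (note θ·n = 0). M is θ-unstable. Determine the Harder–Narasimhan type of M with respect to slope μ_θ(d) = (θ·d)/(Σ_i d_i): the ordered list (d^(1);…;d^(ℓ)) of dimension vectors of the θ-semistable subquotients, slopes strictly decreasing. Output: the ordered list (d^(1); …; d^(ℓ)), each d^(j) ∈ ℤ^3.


Via rank(M_{q-1}∘⋯∘M_p): M ≅ I[1,1]^3, I[1,3], I[3,3]^3.
μ_θ-semistable layers: μ^(1)=29; μ^(2)=-16; μ^(3)=-25

((0, 0, 4); (0, 1, 0); (4, 0, 0))


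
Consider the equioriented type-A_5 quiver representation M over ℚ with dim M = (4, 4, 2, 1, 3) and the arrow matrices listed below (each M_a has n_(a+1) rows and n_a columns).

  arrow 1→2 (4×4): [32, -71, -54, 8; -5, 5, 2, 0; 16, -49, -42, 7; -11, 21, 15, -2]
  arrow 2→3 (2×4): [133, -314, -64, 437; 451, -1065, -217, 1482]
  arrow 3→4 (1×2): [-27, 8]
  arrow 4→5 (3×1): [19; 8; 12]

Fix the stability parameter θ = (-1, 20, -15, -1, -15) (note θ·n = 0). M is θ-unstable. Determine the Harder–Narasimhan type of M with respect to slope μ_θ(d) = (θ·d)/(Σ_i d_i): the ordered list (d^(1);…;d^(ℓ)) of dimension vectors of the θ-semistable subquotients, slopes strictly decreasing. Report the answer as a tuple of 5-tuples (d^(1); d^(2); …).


Interval decomposition of M: I[1,2]^2, I[1,3], I[1,5], I[5,5]^2.
HN type (ℓ=5): μ^(1)=20; μ^(2)=5/2; μ^(3)=-1; μ^(4)=-12/5; μ^(5)=-15

((0, 2, 0, 0, 0); (0, 1, 1, 0, 0); (3, 0, 0, 0, 0); (1, 1, 1, 1, 1); (0, 0, 0, 0, 2))


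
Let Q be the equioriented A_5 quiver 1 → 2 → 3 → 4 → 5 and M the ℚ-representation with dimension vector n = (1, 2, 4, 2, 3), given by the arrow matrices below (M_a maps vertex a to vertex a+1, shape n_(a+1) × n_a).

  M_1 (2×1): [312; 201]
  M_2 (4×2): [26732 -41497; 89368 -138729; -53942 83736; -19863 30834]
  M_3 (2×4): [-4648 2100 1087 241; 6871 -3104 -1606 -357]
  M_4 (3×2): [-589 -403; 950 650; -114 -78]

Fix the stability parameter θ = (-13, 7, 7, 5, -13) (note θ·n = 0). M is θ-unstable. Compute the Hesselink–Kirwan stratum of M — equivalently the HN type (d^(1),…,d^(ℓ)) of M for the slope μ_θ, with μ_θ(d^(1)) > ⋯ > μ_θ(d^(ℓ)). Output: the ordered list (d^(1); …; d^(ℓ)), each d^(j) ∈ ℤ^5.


Via rank(M_{q-1}∘⋯∘M_p): M ≅ I[1,5], I[2,4], I[3,3]^2, I[5,5]^2.
μ_θ-semistable layers: μ^(1)=7; μ^(2)=19/3; μ^(3)=3/2; μ^(4)=-13

((0, 0, 2, 0, 0); (0, 1, 1, 1, 0); (0, 1, 1, 1, 1); (1, 0, 0, 0, 2))


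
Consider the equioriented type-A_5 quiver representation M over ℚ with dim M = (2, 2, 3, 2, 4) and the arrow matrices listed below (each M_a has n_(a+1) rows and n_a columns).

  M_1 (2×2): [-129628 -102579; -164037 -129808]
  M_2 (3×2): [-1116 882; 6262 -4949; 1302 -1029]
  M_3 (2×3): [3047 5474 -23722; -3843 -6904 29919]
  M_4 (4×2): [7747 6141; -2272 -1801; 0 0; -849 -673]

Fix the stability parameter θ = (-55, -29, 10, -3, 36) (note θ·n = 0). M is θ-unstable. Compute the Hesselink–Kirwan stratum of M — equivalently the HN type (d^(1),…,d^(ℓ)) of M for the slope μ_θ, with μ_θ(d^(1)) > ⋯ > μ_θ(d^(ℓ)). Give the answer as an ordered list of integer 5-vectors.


Interval decomposition of M: I[1,2], I[1,5], I[3,3], I[3,5], I[5,5]^2.
HN type (ℓ=5): μ^(1)=36; μ^(2)=10; μ^(3)=7/2; μ^(4)=-29; μ^(5)=-55

((0, 0, 0, 0, 4); (0, 0, 1, 0, 0); (0, 0, 2, 2, 0); (0, 2, 0, 0, 0); (2, 0, 0, 0, 0))


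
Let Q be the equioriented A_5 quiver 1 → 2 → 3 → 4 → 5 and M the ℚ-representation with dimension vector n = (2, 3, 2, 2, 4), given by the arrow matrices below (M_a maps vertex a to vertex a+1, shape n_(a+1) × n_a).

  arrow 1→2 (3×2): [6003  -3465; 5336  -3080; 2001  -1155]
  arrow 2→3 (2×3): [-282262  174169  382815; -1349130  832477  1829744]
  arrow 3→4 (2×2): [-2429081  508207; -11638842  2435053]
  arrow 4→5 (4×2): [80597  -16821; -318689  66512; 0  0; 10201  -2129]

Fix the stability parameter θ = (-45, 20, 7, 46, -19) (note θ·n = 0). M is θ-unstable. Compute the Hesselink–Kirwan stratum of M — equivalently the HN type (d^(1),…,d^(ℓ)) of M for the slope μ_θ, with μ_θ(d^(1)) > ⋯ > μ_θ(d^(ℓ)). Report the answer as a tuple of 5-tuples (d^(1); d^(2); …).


Via rank(M_{q-1}∘⋯∘M_p): M ≅ I[1,1], I[1,5], I[2,2], I[2,5], I[5,5]^2.
μ_θ-semistable layers: μ^(1)=20; μ^(2)=27/2; μ^(3)=-19; μ^(4)=-45

((0, 1, 0, 0, 0); (0, 2, 2, 2, 2); (0, 0, 0, 0, 2); (2, 0, 0, 0, 0))


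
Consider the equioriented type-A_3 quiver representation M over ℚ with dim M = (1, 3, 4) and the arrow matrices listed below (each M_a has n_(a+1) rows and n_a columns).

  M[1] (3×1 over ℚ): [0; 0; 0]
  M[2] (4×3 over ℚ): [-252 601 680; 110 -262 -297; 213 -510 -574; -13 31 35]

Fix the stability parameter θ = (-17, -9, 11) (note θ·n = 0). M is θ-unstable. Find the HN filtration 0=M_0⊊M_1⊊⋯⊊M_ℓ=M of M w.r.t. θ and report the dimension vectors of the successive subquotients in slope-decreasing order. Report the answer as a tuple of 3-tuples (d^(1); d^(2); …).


Interval decomposition of M: I[1,1], I[2,3]^3, I[3,3].
HN type (ℓ=3): μ^(1)=11; μ^(2)=-9; μ^(3)=-17

((0, 0, 4); (0, 3, 0); (1, 0, 0))


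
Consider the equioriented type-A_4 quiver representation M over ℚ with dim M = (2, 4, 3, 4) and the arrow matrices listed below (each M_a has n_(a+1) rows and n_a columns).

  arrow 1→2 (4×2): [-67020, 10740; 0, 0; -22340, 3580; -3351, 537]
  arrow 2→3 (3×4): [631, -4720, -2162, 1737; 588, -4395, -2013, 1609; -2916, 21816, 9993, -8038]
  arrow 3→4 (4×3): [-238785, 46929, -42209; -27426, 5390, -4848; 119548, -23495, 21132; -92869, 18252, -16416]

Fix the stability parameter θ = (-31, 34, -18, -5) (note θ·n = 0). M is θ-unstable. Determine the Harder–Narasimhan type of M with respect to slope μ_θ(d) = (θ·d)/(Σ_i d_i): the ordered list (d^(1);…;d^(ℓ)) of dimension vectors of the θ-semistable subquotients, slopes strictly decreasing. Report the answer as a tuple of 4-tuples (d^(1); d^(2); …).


Interval decomposition of M: I[1,1], I[1,4], I[2,2], I[2,4]^2, I[4,4].
HN type (ℓ=4): μ^(1)=34; μ^(2)=11/3; μ^(3)=-5; μ^(4)=-31

((0, 1, 0, 0); (0, 3, 3, 3); (0, 0, 0, 1); (2, 0, 0, 0))


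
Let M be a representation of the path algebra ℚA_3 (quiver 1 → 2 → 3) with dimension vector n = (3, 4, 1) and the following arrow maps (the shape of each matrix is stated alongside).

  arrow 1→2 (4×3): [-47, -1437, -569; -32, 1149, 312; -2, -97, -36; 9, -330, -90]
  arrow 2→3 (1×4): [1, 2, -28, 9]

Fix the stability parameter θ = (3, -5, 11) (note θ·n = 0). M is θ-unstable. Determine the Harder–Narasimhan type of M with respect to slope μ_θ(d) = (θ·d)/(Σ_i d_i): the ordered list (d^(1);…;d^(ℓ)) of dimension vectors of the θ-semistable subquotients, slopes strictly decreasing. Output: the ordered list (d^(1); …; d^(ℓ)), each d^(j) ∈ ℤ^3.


Interval decomposition of M: I[1,2]^2, I[1,3], I[2,2].
HN type (ℓ=3): μ^(1)=11; μ^(2)=-1; μ^(3)=-5

((0, 0, 1); (3, 3, 0); (0, 1, 0))


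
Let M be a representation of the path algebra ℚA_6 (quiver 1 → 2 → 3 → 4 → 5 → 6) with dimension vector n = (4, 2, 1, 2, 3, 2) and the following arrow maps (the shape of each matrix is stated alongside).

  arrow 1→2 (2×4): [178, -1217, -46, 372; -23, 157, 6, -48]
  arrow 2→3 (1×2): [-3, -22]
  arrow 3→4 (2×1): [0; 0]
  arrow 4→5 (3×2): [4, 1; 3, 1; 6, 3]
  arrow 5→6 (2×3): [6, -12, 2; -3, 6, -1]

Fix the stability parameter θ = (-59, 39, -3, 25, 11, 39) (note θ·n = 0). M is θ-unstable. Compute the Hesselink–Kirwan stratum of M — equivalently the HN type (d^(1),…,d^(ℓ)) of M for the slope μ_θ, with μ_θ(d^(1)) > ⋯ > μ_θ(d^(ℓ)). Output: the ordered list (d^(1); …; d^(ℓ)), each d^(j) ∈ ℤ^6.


Via rank(M_{q-1}∘⋯∘M_p): M ≅ I[1,1]^2, I[1,2], I[1,3], I[4,5]^2, I[5,6], I[6,6].
μ_θ-semistable layers: μ^(1)=39; μ^(2)=18; μ^(3)=11; μ^(4)=-59

((0, 1, 0, 0, 0, 2); (0, 1, 1, 2, 2, 0); (0, 0, 0, 0, 1, 0); (4, 0, 0, 0, 0, 0))


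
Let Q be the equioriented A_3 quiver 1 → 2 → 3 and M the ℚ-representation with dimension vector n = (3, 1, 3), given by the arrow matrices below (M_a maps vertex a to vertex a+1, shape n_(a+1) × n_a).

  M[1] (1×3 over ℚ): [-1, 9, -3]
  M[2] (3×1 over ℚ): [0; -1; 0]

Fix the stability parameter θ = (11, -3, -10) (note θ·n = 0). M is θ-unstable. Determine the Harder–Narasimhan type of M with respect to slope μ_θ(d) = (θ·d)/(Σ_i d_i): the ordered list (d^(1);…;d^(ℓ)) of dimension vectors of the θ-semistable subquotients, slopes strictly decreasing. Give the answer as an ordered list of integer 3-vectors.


Via rank(M_{q-1}∘⋯∘M_p): M ≅ I[1,1]^2, I[1,3], I[3,3]^2.
μ_θ-semistable layers: μ^(1)=11; μ^(2)=-2/3; μ^(3)=-10

((2, 0, 0); (1, 1, 1); (0, 0, 2))


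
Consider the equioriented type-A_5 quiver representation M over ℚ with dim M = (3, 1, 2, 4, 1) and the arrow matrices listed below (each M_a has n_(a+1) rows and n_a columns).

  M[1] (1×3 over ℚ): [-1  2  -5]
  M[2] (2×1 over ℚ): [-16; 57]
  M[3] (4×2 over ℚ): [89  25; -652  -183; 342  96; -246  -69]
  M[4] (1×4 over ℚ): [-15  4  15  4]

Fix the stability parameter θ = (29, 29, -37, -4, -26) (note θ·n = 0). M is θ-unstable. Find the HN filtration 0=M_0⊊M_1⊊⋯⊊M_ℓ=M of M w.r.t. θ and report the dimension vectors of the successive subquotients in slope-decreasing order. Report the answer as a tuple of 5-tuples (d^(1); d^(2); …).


Interval decomposition of M: I[1,1]^2, I[1,5], I[3,4], I[4,4]^2.
HN type (ℓ=4): μ^(1)=29; μ^(2)=-9/5; μ^(3)=-4; μ^(4)=-37

((2, 0, 0, 0, 0); (1, 1, 1, 1, 1); (0, 0, 0, 3, 0); (0, 0, 1, 0, 0))


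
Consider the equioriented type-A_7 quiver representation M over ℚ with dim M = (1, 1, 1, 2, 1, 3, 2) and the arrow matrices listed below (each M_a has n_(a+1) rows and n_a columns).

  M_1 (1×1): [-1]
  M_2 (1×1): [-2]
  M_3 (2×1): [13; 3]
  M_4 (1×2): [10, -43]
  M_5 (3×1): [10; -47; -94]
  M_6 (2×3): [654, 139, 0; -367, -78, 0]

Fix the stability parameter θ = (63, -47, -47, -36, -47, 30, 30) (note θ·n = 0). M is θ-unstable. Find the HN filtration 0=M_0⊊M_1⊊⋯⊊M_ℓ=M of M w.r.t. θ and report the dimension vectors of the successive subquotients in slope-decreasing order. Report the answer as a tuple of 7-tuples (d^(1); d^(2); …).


Via rank(M_{q-1}∘⋯∘M_p): M ≅ I[1,7], I[4,4], I[6,6], I[6,7].
μ_θ-semistable layers: μ^(1)=30; μ^(2)=-114/5; μ^(3)=-36

((0, 0, 0, 0, 0, 3, 2); (1, 1, 1, 1, 1, 0, 0); (0, 0, 0, 1, 0, 0, 0))
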